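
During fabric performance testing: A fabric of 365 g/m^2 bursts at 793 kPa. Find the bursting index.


Formula: Bursting Index = Bursting Strength / Fabric GSM
BI = 793 kPa / 365 g/m^2
BI = 2.173 kPa/(g/m^2)

2.173 kPa/(g/m^2)


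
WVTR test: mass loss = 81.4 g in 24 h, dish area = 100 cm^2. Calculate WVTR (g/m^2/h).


Formula: WVTR = mass_loss / (area * time)
Step 1: Convert area: 100 cm^2 = 0.01 m^2
Step 2: WVTR = 81.4 g / (0.01 m^2 * 24 h)
Step 3: WVTR = 81.4 / 0.24 = 339.2 g/m^2/h

339.2 g/m^2/h


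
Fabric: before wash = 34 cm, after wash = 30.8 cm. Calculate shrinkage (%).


Formula: Shrinkage% = ((L_before - L_after) / L_before) * 100
Step 1: Shrinkage = 34 - 30.8 = 3.2 cm
Step 2: Shrinkage% = (3.2 / 34) * 100
Step 3: Shrinkage% = 0.094118 * 100 = 9.4118% ≈ 9.4%

9.4%


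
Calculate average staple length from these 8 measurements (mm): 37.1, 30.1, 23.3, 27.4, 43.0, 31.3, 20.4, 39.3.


Formula: Mean = sum of lengths / count
Sum = 37.1 + 30.1 + 23.3 + 27.4 + 43.0 + 31.3 + 20.4 + 39.3
Sum = 251.9 mm
Mean = 251.9 / 8 = 31.49 mm

31.49 mm


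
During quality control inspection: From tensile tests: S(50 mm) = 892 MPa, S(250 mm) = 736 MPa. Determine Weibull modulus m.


Formula: m = ln(L1/L2) / ln(S2/S1)
Step 1: ln(L1/L2) = ln(50/250) = -1.60944
Step 2: S2/S1 = 736/892 = 0.82511
Step 3: ln(S2/S1) = ln(0.82511) = -0.19224
Step 4: m = -1.60944 / -0.19224 = 8.37

8.37 (Weibull m)


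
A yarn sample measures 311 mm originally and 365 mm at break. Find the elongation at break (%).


Formula: Elongation (%) = ((L_break - L0) / L0) * 100
Step 1: Extension = 365 - 311 = 54 mm
Step 2: Elongation = (54 / 311) * 100
Step 3: Elongation = 0.173633 * 100 = 17.3633% ≈ 17.4%

17.4%


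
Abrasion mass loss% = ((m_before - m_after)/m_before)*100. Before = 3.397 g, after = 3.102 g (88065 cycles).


Formula: Mass loss% = ((m_before - m_after) / m_before) * 100
Step 1: Mass loss = 3.397 - 3.102 = 0.295 g
Step 2: Ratio = 0.295 / 3.397 = 0.0868413
Step 3: Mass loss% = 0.0868413 * 100 = 8.68413% ≈ 8.68%

8.68%


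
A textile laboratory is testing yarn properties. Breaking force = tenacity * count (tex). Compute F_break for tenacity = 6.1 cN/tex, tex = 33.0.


Formula: Breaking force = Tenacity * Linear density
F = 6.1 cN/tex * 33.0 tex
F = 201.30 cN

201.30 cN


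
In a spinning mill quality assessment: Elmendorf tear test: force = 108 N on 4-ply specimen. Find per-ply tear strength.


Formula: Per-ply strength = Total force / Number of plies
Per-ply = 108 N / 4
Per-ply = 27 N

27 N


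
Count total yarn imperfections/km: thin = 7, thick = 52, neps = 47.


Formula: Total = thin places + thick places + neps
Total = 7 + 52 + 47
Total = 106 imperfections/km

106 imperfections/km


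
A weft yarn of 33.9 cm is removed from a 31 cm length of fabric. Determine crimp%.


Formula: Crimp% = ((L_yarn - L_fabric) / L_fabric) * 100
Step 1: Extension = 33.9 - 31 = 2.9 cm
Step 2: Crimp% = (2.9 / 31) * 100
Step 3: Crimp% = 0.093548 * 100 = 9.3548% ≈ 9.4%

9.4%


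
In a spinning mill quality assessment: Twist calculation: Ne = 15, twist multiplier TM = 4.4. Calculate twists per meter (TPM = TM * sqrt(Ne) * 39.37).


Formula: TPM = TM * sqrt(Ne) * 39.37
Step 1: sqrt(Ne) = sqrt(15) = 3.873
Step 2: TM * sqrt(Ne) = 4.4 * 3.873 = 17.0412
Step 3: TPM = 17.0412 * 39.37 = 671 twists/m

671 twists/m


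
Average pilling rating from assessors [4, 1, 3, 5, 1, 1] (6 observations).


Formula: Mean = sum / count
Sum = 4 + 1 + 3 + 5 + 1 + 1 = 15
Mean = 15 / 6 = 2.5

2.5


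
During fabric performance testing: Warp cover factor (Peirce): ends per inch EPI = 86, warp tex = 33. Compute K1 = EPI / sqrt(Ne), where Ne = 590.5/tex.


Formula: K1 = EPI / sqrt(Ne), with Ne = 590.5 / tex_warp
Step 1: Ne = 590.5 / 33 = 17.894
Step 2: sqrt(Ne) = sqrt(17.894) = 4.2301
Step 3: K1 = 86 / 4.2301 = 20.3

20.3


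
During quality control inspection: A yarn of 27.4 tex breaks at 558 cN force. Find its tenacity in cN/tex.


Formula: Tenacity = Breaking force / Linear density
Tenacity = 558 cN / 27.4 tex
Tenacity = 20.36 cN/tex

20.36 cN/tex


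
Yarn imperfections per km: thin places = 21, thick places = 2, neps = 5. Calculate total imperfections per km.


Formula: Total = thin places + thick places + neps
Total = 21 + 2 + 5
Total = 28 imperfections/km

28 imperfections/km


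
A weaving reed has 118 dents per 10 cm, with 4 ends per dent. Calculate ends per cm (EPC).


Formula: EPC = (dents per 10 cm * ends per dent) / 10
Step 1: Total ends per 10 cm = 118 * 4 = 472
Step 2: EPC = 472 / 10 = 47.2 ends/cm

47.2 ends/cm


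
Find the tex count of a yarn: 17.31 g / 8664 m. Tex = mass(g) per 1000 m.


Formula: Tex = (mass_g / length_m) * 1000
Substituting: Tex = (17.31 / 8664) * 1000
Intermediate: 17.31 / 8664 = 0.00199792 g/m
Tex = 0.00199792 * 1000 = 2.00 tex

2.00 tex


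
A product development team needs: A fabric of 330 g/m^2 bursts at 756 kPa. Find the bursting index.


Formula: Bursting Index = Bursting Strength / Fabric GSM
BI = 756 kPa / 330 g/m^2
BI = 2.291 kPa/(g/m^2)

2.291 kPa/(g/m^2)


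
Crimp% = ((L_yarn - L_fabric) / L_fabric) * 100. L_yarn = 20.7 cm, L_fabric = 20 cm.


Formula: Crimp% = ((L_yarn - L_fabric) / L_fabric) * 100
Step 1: Extension = 20.7 - 20 = 0.7 cm
Step 2: Crimp% = (0.7 / 20) * 100
Step 3: Crimp% = 0.035 * 100 = 3.5%

3.5%


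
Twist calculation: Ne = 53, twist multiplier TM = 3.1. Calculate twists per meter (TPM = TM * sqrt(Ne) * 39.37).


Formula: TPM = TM * sqrt(Ne) * 39.37
Step 1: sqrt(Ne) = sqrt(53) = 7.2801
Step 2: TM * sqrt(Ne) = 3.1 * 7.2801 = 22.5683
Step 3: TPM = 22.5683 * 39.37 = 889 twists/m

889 twists/m


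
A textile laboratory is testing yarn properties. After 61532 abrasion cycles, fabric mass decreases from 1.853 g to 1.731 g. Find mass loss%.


Formula: Mass loss% = ((m_before - m_after) / m_before) * 100
Step 1: Mass loss = 1.853 - 1.731 = 0.122 g
Step 2: Ratio = 0.122 / 1.853 = 0.0658392
Step 3: Mass loss% = 0.0658392 * 100 = 6.58392% ≈ 6.58%

6.58%


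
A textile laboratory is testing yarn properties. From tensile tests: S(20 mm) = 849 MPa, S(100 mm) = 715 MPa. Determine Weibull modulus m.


Formula: m = ln(L1/L2) / ln(S2/S1)
Step 1: ln(L1/L2) = ln(20/100) = -1.60944
Step 2: S2/S1 = 715/849 = 0.84217
Step 3: ln(S2/S1) = ln(0.84217) = -0.17177
Step 4: m = -1.60944 / -0.17177 = 9.37

9.37 (Weibull m)


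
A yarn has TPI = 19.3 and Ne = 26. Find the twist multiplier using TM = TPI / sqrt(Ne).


Formula: TM = TPI / sqrt(Ne)
Step 1: sqrt(Ne) = sqrt(26) = 5.099
Step 2: TM = 19.3 / 5.099 = 3.79

3.79 TM


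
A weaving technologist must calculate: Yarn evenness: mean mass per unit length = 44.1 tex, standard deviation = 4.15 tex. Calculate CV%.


Formula: CV% = (standard deviation / mean) * 100
Step 1: Ratio = 4.15 / 44.1 = 0.094104
Step 2: CV% = 0.094104 * 100 = 9.4104% ≈ 9.4%

9.4%


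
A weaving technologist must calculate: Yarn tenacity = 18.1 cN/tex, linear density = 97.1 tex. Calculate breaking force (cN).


Formula: Breaking force = Tenacity * Linear density
F = 18.1 cN/tex * 97.1 tex
F = 1757.51 cN

1757.51 cN


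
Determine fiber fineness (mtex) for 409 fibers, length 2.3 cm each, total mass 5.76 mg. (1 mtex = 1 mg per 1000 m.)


Formula: fineness (mtex) = mass (mg) / total length (km) = (mass_mg / total_length_m) * 1000
Step 1: Convert fiber length: 2.3 cm = 0.023 m
Step 2: Total fiber length = 409 * 0.023 = 9.407 m
Step 3: Linear density = 5.76 mg / 9.407 m = 0.6123 mg/m
Step 4: fineness = 0.6123 * 1000 = 612.3 mtex

612.3 mtex


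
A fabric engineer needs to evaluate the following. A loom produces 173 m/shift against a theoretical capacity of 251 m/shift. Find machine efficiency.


Formula: Efficiency% = (Actual output / Theoretical output) * 100
Efficiency% = (173 / 251) * 100
Efficiency% = 0.689243 * 100 = 68.9243% ≈ 68.9%

68.9%


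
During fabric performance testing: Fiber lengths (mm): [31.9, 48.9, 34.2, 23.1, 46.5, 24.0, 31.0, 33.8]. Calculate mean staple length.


Formula: Mean = sum of lengths / count
Sum = 31.9 + 48.9 + 34.2 + 23.1 + 46.5 + 24.0 + 31.0 + 33.8
Sum = 273.4 mm
Mean = 273.4 / 8 = 34.18 mm

34.18 mm


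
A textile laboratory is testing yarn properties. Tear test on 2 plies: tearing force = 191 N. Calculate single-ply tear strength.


Formula: Per-ply strength = Total force / Number of plies
Per-ply = 191 N / 2
Per-ply = 95.5 N

95.5 N


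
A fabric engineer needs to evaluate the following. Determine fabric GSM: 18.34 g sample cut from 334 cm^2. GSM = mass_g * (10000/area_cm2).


Formula: GSM = mass_g / area_m2
Step 1: Convert area: 334 cm^2 = 334 / 10000 = 0.0334 m^2
Step 2: GSM = 18.34 g / 0.0334 m^2 = 549.1 g/m^2

549.1 g/m^2


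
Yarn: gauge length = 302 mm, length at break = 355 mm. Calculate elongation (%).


Formula: Elongation (%) = ((L_break - L0) / L0) * 100
Step 1: Extension = 355 - 302 = 53 mm
Step 2: Elongation = (53 / 302) * 100
Step 3: Elongation = 0.175497 * 100 = 17.5497% ≈ 17.5%

17.5%


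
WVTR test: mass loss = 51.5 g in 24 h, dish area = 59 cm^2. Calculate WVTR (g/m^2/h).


Formula: WVTR = mass_loss / (area * time)
Step 1: Convert area: 59 cm^2 = 0.0059 m^2
Step 2: WVTR = 51.5 g / (0.0059 m^2 * 24 h)
Step 3: WVTR = 51.5 / 0.1416 = 363.7 g/m^2/h

363.7 g/m^2/h


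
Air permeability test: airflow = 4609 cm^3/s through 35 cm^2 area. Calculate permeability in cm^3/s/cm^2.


Formula: Air Permeability = Airflow / Test Area
AP = 4609 cm^3/s / 35 cm^2
AP = 131.7 cm^3/s/cm^2

131.7 cm^3/s/cm^2


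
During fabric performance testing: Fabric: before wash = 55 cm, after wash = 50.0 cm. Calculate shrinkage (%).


Formula: Shrinkage% = ((L_before - L_after) / L_before) * 100
Step 1: Shrinkage = 55 - 50.0 = 5.0 cm
Step 2: Shrinkage% = (5.0 / 55) * 100
Step 3: Shrinkage% = 0.090909 * 100 = 9.0909% ≈ 9.1%

9.1%


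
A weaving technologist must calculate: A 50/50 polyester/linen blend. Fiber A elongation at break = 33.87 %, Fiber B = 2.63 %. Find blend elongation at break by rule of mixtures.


Formula: Blend property = (fraction_A * property_A) + (fraction_B * property_B)
Step 1: Contribution A = 50/100 * 33.87 % = 16.935 %
Step 2: Contribution B = 50/100 * 2.63 % = 1.315 %
Step 3: Blend elongation at break = 16.935 + 1.315 = 18.25 %

18.25 %


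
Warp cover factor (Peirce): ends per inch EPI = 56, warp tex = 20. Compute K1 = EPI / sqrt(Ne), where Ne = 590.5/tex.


Formula: K1 = EPI / sqrt(Ne), with Ne = 590.5 / tex_warp
Step 1: Ne = 590.5 / 20 = 29.525
Step 2: sqrt(Ne) = sqrt(29.525) = 5.4337
Step 3: K1 = 56 / 5.4337 = 10.3

10.3


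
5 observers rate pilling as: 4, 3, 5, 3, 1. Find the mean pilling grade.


Formula: Mean = sum / count
Sum = 4 + 3 + 5 + 3 + 1 = 16
Mean = 16 / 5 = 3.2

3.2


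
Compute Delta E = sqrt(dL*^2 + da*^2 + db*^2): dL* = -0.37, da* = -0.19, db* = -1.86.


Formula: Delta E = sqrt(dL*^2 + da*^2 + db*^2)
Step 1: dL*^2 = (-0.37)^2 = 0.1369
Step 2: da*^2 = (-0.19)^2 = 0.0361
Step 3: db*^2 = (-1.86)^2 = 3.4596
Step 4: Sum = 0.1369 + 0.0361 + 3.4596 = 3.6326
Step 5: Delta E = sqrt(3.6326) = 1.91

1.91 Delta E


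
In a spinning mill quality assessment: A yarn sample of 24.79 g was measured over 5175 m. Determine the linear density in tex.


Formula: Tex = (mass_g / length_m) * 1000
Substituting: Tex = (24.79 / 5175) * 1000
Intermediate: 24.79 / 5175 = 0.00479034 g/m
Tex = 0.00479034 * 1000 = 4.79 tex

4.79 tex


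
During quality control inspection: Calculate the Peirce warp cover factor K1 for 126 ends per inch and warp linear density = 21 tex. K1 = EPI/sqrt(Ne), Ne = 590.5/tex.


Formula: K1 = EPI / sqrt(Ne), with Ne = 590.5 / tex_warp
Step 1: Ne = 590.5 / 21 = 28.119
Step 2: sqrt(Ne) = sqrt(28.119) = 5.3027
Step 3: K1 = 126 / 5.3027 = 23.8

23.8


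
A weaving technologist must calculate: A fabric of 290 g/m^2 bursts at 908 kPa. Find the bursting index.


Formula: Bursting Index = Bursting Strength / Fabric GSM
BI = 908 kPa / 290 g/m^2
BI = 3.131 kPa/(g/m^2)

3.131 kPa/(g/m^2)


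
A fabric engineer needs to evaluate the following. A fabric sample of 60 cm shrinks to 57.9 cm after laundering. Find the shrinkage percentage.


Formula: Shrinkage% = ((L_before - L_after) / L_before) * 100
Step 1: Shrinkage = 60 - 57.9 = 2.1 cm
Step 2: Shrinkage% = (2.1 / 60) * 100
Step 3: Shrinkage% = 0.035 * 100 = 3.5%

3.5%


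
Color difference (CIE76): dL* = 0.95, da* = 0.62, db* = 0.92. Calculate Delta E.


Formula: Delta E = sqrt(dL*^2 + da*^2 + db*^2)
Step 1: dL*^2 = 0.95^2 = 0.9025
Step 2: da*^2 = 0.62^2 = 0.3844
Step 3: db*^2 = 0.92^2 = 0.8464
Step 4: Sum = 0.9025 + 0.3844 + 0.8464 = 2.1333
Step 5: Delta E = sqrt(2.1333) = 1.46

1.46 Delta E


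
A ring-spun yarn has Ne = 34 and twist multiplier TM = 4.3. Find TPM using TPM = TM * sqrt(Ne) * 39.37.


Formula: TPM = TM * sqrt(Ne) * 39.37
Step 1: sqrt(Ne) = sqrt(34) = 5.831
Step 2: TM * sqrt(Ne) = 4.3 * 5.831 = 25.0733
Step 3: TPM = 25.0733 * 39.37 = 987 twists/m

987 twists/m


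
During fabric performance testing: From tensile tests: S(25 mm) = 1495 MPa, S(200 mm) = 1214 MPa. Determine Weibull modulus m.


Formula: m = ln(L1/L2) / ln(S2/S1)
Step 1: ln(L1/L2) = ln(25/200) = -2.07944
Step 2: S2/S1 = 1214/1495 = 0.81204
Step 3: ln(S2/S1) = ln(0.81204) = -0.20821
Step 4: m = -2.07944 / -0.20821 = 9.99

9.99 (Weibull m)


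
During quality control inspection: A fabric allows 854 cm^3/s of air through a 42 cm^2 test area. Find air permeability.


Formula: Air Permeability = Airflow / Test Area
AP = 854 cm^3/s / 42 cm^2
AP = 20.3 cm^3/s/cm^2

20.3 cm^3/s/cm^2


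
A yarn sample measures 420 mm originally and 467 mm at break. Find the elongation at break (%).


Formula: Elongation (%) = ((L_break - L0) / L0) * 100
Step 1: Extension = 467 - 420 = 47 mm
Step 2: Elongation = (47 / 420) * 100
Step 3: Elongation = 0.111905 * 100 = 11.1905% ≈ 11.2%

11.2%


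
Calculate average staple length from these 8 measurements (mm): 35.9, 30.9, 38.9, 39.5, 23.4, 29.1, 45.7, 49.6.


Formula: Mean = sum of lengths / count
Sum = 35.9 + 30.9 + 38.9 + 39.5 + 23.4 + 29.1 + 45.7 + 49.6
Sum = 293.0 mm
Mean = 293.0 / 8 = 36.63 mm

36.63 mm


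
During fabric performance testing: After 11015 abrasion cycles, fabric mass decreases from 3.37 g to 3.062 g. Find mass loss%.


Formula: Mass loss% = ((m_before - m_after) / m_before) * 100
Step 1: Mass loss = 3.37 - 3.062 = 0.308 g
Step 2: Ratio = 0.308 / 3.37 = 0.0913947
Step 3: Mass loss% = 0.0913947 * 100 = 9.13947% ≈ 9.14%

9.14%


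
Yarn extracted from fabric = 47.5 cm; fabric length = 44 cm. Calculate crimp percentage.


Formula: Crimp% = ((L_yarn - L_fabric) / L_fabric) * 100
Step 1: Extension = 47.5 - 44 = 3.5 cm
Step 2: Crimp% = (3.5 / 44) * 100
Step 3: Crimp% = 0.079545 * 100 = 7.9545% ≈ 8.0%

8.0%


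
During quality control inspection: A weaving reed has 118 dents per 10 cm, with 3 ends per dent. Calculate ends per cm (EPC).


Formula: EPC = (dents per 10 cm * ends per dent) / 10
Step 1: Total ends per 10 cm = 118 * 3 = 354
Step 2: EPC = 354 / 10 = 35.4 ends/cm

35.4 ends/cm


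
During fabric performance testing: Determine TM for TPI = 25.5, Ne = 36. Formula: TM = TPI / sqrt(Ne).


Formula: TM = TPI / sqrt(Ne)
Step 1: sqrt(Ne) = sqrt(36) = 6
Step 2: TM = 25.5 / 6 = 4.25

4.25 TM


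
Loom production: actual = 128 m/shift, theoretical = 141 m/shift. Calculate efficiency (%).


Formula: Efficiency% = (Actual output / Theoretical output) * 100
Efficiency% = (128 / 141) * 100
Efficiency% = 0.907801 * 100 = 90.7801% ≈ 90.8%

90.8%


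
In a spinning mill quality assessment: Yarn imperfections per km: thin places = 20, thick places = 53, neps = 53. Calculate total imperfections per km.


Formula: Total = thin places + thick places + neps
Total = 20 + 53 + 53
Total = 126 imperfections/km

126 imperfections/km


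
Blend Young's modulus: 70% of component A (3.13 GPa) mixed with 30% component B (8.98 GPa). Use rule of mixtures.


Formula: Blend property = (fraction_A * property_A) + (fraction_B * property_B)
Step 1: Contribution A = 70/100 * 3.13 GPa = 2.191 GPa
Step 2: Contribution B = 30/100 * 8.98 GPa = 2.694 GPa
Step 3: Blend Young's modulus = 2.191 + 2.694 = 4.885 GPa

4.885 GPa


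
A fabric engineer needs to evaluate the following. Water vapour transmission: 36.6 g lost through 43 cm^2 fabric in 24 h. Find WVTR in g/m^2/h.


Formula: WVTR = mass_loss / (area * time)
Step 1: Convert area: 43 cm^2 = 0.0043 m^2
Step 2: WVTR = 36.6 g / (0.0043 m^2 * 24 h)
Step 3: WVTR = 36.6 / 0.1032 = 354.7 g/m^2/h

354.7 g/m^2/h


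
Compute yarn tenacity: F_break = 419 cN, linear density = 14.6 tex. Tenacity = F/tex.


Formula: Tenacity = Breaking force / Linear density
Tenacity = 419 cN / 14.6 tex
Tenacity = 28.70 cN/tex

28.70 cN/tex


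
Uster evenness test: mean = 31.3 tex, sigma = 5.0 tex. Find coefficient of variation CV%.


Formula: CV% = (standard deviation / mean) * 100
Step 1: Ratio = 5.0 / 31.3 = 0.159744
Step 2: CV% = 0.159744 * 100 = 15.9744% ≈ 16.0%

16.0%


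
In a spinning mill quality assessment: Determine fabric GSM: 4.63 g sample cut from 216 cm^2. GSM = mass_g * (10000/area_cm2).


Formula: GSM = mass_g / area_m2
Step 1: Convert area: 216 cm^2 = 216 / 10000 = 0.0216 m^2
Step 2: GSM = 4.63 g / 0.0216 m^2 = 214.4 g/m^2

214.4 g/m^2


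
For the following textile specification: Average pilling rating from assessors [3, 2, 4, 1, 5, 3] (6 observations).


Formula: Mean = sum / count
Sum = 3 + 2 + 4 + 1 + 5 + 3 = 18
Mean = 18 / 6 = 3.0

3.0


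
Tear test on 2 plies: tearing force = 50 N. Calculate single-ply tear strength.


Formula: Per-ply strength = Total force / Number of plies
Per-ply = 50 N / 2
Per-ply = 25 N

25 N


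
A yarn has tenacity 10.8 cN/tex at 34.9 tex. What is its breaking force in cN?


Formula: Breaking force = Tenacity * Linear density
F = 10.8 cN/tex * 34.9 tex
F = 376.92 cN

376.92 cN


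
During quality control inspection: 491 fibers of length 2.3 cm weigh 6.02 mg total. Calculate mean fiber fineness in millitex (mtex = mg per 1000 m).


Formula: fineness (mtex) = mass (mg) / total length (km) = (mass_mg / total_length_m) * 1000
Step 1: Convert fiber length: 2.3 cm = 0.023 m
Step 2: Total fiber length = 491 * 0.023 = 11.293 m
Step 3: Linear density = 6.02 mg / 11.293 m = 0.5331 mg/m
Step 4: fineness = 0.5331 * 1000 = 533.1 mtex

533.1 mtex


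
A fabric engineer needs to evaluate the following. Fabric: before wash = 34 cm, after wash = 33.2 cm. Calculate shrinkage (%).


Formula: Shrinkage% = ((L_before - L_after) / L_before) * 100
Step 1: Shrinkage = 34 - 33.2 = 0.8 cm
Step 2: Shrinkage% = (0.8 / 34) * 100
Step 3: Shrinkage% = 0.023529 * 100 = 2.3529% ≈ 2.4%

2.4%


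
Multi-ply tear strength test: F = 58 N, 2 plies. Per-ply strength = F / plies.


Formula: Per-ply strength = Total force / Number of plies
Per-ply = 58 N / 2
Per-ply = 29 N

29 N


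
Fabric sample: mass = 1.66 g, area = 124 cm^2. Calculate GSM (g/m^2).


Formula: GSM = mass_g / area_m2
Step 1: Convert area: 124 cm^2 = 124 / 10000 = 0.0124 m^2
Step 2: GSM = 1.66 g / 0.0124 m^2 = 133.9 g/m^2

133.9 g/m^2


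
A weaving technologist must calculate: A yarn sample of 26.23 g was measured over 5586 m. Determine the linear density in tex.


Formula: Tex = (mass_g / length_m) * 1000
Substituting: Tex = (26.23 / 5586) * 1000
Intermediate: 26.23 / 5586 = 0.00469567 g/m
Tex = 0.00469567 * 1000 = 4.70 tex

4.70 tex


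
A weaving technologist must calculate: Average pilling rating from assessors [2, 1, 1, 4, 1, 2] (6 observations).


Formula: Mean = sum / count
Sum = 2 + 1 + 1 + 4 + 1 + 2 = 11
Mean = 11 / 6 = 1.8

1.8


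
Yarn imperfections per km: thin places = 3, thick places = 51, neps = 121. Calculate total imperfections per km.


Formula: Total = thin places + thick places + neps
Total = 3 + 51 + 121
Total = 175 imperfections/km

175 imperfections/km


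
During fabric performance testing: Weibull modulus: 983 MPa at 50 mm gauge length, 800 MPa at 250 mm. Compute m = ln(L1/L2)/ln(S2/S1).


Formula: m = ln(L1/L2) / ln(S2/S1)
Step 1: ln(L1/L2) = ln(50/250) = -1.60944
Step 2: S2/S1 = 800/983 = 0.81384
Step 3: ln(S2/S1) = ln(0.81384) = -0.20599
Step 4: m = -1.60944 / -0.20599 = 7.81

7.81 (Weibull m)


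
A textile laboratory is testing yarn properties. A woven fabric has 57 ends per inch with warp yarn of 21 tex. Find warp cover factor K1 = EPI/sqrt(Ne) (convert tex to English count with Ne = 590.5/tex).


Formula: K1 = EPI / sqrt(Ne), with Ne = 590.5 / tex_warp
Step 1: Ne = 590.5 / 21 = 28.119
Step 2: sqrt(Ne) = sqrt(28.119) = 5.3027
Step 3: K1 = 57 / 5.3027 = 10.7

10.7


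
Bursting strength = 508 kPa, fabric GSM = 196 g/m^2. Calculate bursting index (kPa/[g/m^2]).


Formula: Bursting Index = Bursting Strength / Fabric GSM
BI = 508 kPa / 196 g/m^2
BI = 2.592 kPa/(g/m^2)

2.592 kPa/(g/m^2)


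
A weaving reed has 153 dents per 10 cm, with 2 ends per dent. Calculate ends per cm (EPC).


Formula: EPC = (dents per 10 cm * ends per dent) / 10
Step 1: Total ends per 10 cm = 153 * 2 = 306
Step 2: EPC = 306 / 10 = 30.6 ends/cm

30.6 ends/cm


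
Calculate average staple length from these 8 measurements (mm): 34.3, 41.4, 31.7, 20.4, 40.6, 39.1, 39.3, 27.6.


Formula: Mean = sum of lengths / count
Sum = 34.3 + 41.4 + 31.7 + 20.4 + 40.6 + 39.1 + 39.3 + 27.6
Sum = 274.4 mm
Mean = 274.4 / 8 = 34.30 mm

34.30 mm


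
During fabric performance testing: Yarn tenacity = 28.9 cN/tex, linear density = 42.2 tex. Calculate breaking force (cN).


Formula: Breaking force = Tenacity * Linear density
F = 28.9 cN/tex * 42.2 tex
F = 1219.58 cN

1219.58 cN


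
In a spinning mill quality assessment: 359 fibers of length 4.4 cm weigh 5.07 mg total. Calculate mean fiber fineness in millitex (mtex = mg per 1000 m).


Formula: fineness (mtex) = mass (mg) / total length (km) = (mass_mg / total_length_m) * 1000
Step 1: Convert fiber length: 4.4 cm = 0.044 m
Step 2: Total fiber length = 359 * 0.044 = 15.796 m
Step 3: Linear density = 5.07 mg / 15.796 m = 0.3210 mg/m
Step 4: fineness = 0.3210 * 1000 = 321.0 mtex

321.0 mtex


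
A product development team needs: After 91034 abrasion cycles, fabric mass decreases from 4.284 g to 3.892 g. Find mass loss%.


Formula: Mass loss% = ((m_before - m_after) / m_before) * 100
Step 1: Mass loss = 4.284 - 3.892 = 0.392 g
Step 2: Ratio = 0.392 / 4.284 = 0.0915033
Step 3: Mass loss% = 0.0915033 * 100 = 9.15033% ≈ 9.15%

9.15%


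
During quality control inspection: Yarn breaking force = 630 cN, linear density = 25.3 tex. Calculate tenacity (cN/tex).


Formula: Tenacity = Breaking force / Linear density
Tenacity = 630 cN / 25.3 tex
Tenacity = 24.90 cN/tex

24.90 cN/tex


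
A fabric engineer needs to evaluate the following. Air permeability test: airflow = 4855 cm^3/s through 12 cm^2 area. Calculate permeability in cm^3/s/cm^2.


Formula: Air Permeability = Airflow / Test Area
AP = 4855 cm^3/s / 12 cm^2
AP = 404.6 cm^3/s/cm^2

404.6 cm^3/s/cm^2


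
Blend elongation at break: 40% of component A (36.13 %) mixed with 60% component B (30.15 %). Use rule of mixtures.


Formula: Blend property = (fraction_A * property_A) + (fraction_B * property_B)
Step 1: Contribution A = 40/100 * 36.13 % = 14.452 %
Step 2: Contribution B = 60/100 * 30.15 % = 18.09 %
Step 3: Blend elongation at break = 14.452 + 18.09 = 32.542 %

32.542 %


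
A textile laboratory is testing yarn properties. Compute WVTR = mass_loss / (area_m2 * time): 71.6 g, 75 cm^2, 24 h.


Formula: WVTR = mass_loss / (area * time)
Step 1: Convert area: 75 cm^2 = 0.0075 m^2
Step 2: WVTR = 71.6 g / (0.0075 m^2 * 24 h)
Step 3: WVTR = 71.6 / 0.18 = 397.8 g/m^2/h

397.8 g/m^2/h


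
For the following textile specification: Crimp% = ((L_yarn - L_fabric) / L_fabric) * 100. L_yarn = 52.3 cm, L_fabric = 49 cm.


Formula: Crimp% = ((L_yarn - L_fabric) / L_fabric) * 100
Step 1: Extension = 52.3 - 49 = 3.3 cm
Step 2: Crimp% = (3.3 / 49) * 100
Step 3: Crimp% = 0.067347 * 100 = 6.7347% ≈ 6.7%

6.7%


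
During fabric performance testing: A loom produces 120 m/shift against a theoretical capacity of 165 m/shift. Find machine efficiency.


Formula: Efficiency% = (Actual output / Theoretical output) * 100
Efficiency% = (120 / 165) * 100
Efficiency% = 0.727273 * 100 = 72.7273% ≈ 72.7%

72.7%


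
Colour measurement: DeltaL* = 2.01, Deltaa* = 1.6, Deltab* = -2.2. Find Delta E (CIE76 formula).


Formula: Delta E = sqrt(dL*^2 + da*^2 + db*^2)
Step 1: dL*^2 = 2.01^2 = 4.0401
Step 2: da*^2 = 1.6^2 = 2.56
Step 3: db*^2 = (-2.2)^2 = 4.84
Step 4: Sum = 4.0401 + 2.56 + 4.84 = 11.4401
Step 5: Delta E = sqrt(11.4401) = 3.38

3.38 Delta E


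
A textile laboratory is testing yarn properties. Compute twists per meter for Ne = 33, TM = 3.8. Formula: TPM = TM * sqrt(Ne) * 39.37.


Formula: TPM = TM * sqrt(Ne) * 39.37
Step 1: sqrt(Ne) = sqrt(33) = 5.7446
Step 2: TM * sqrt(Ne) = 3.8 * 5.7446 = 21.8295
Step 3: TPM = 21.8295 * 39.37 = 859 twists/m

859 twists/m


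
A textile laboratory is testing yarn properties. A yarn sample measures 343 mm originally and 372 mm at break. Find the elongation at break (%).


Formula: Elongation (%) = ((L_break - L0) / L0) * 100
Step 1: Extension = 372 - 343 = 29 mm
Step 2: Elongation = (29 / 343) * 100
Step 3: Elongation = 0.084548 * 100 = 8.4548% ≈ 8.5%

8.5%


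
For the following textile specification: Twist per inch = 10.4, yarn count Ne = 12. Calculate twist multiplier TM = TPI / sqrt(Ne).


Formula: TM = TPI / sqrt(Ne)
Step 1: sqrt(Ne) = sqrt(12) = 3.4641
Step 2: TM = 10.4 / 3.4641 = 3.00

3.00 TM


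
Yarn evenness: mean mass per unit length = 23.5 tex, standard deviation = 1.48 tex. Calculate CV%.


Formula: CV% = (standard deviation / mean) * 100
Step 1: Ratio = 1.48 / 23.5 = 0.062979
Step 2: CV% = 0.062979 * 100 = 6.2979% ≈ 6.3%

6.3%


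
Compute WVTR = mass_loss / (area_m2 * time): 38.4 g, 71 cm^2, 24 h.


Formula: WVTR = mass_loss / (area * time)
Step 1: Convert area: 71 cm^2 = 0.0071 m^2
Step 2: WVTR = 38.4 g / (0.0071 m^2 * 24 h)
Step 3: WVTR = 38.4 / 0.1704 = 225.4 g/m^2/h

225.4 g/m^2/h


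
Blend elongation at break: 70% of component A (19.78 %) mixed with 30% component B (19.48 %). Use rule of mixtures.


Formula: Blend property = (fraction_A * property_A) + (fraction_B * property_B)
Step 1: Contribution A = 70/100 * 19.78 % = 13.846 %
Step 2: Contribution B = 30/100 * 19.48 % = 5.844 %
Step 3: Blend elongation at break = 13.846 + 5.844 = 19.69 %

19.69 %


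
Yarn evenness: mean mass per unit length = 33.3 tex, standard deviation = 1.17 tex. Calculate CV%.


Formula: CV% = (standard deviation / mean) * 100
Step 1: Ratio = 1.17 / 33.3 = 0.035135
Step 2: CV% = 0.035135 * 100 = 3.5135% ≈ 3.5%

3.5%


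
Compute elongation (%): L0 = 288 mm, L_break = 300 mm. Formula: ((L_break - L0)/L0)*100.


Formula: Elongation (%) = ((L_break - L0) / L0) * 100
Step 1: Extension = 300 - 288 = 12 mm
Step 2: Elongation = (12 / 288) * 100
Step 3: Elongation = 0.041667 * 100 = 4.1667% ≈ 4.2%

4.2%


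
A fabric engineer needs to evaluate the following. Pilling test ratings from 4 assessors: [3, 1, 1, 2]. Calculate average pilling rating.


Formula: Mean = sum / count
Sum = 3 + 1 + 1 + 2 = 7
Mean = 7 / 4 = 1.8

1.8


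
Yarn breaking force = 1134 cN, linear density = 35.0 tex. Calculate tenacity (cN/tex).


Formula: Tenacity = Breaking force / Linear density
Tenacity = 1134 cN / 35.0 tex
Tenacity = 32.40 cN/tex

32.40 cN/tex


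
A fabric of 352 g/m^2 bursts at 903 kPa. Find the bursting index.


Formula: Bursting Index = Bursting Strength / Fabric GSM
BI = 903 kPa / 352 g/m^2
BI = 2.565 kPa/(g/m^2)

2.565 kPa/(g/m^2)


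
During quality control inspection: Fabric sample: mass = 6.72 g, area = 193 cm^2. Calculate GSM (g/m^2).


Formula: GSM = mass_g / area_m2
Step 1: Convert area: 193 cm^2 = 193 / 10000 = 0.0193 m^2
Step 2: GSM = 6.72 g / 0.0193 m^2 = 348.2 g/m^2

348.2 g/m^2


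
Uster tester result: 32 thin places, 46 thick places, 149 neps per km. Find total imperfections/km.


Formula: Total = thin places + thick places + neps
Total = 32 + 46 + 149
Total = 227 imperfections/km

227 imperfections/km


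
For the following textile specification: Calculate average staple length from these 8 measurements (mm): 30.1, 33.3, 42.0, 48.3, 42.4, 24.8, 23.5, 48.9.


Formula: Mean = sum of lengths / count
Sum = 30.1 + 33.3 + 42.0 + 48.3 + 42.4 + 24.8 + 23.5 + 48.9
Sum = 293.3 mm
Mean = 293.3 / 8 = 36.66 mm

36.66 mm


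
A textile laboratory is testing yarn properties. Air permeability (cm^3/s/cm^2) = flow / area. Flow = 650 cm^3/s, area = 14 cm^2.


Formula: Air Permeability = Airflow / Test Area
AP = 650 cm^3/s / 14 cm^2
AP = 46.4 cm^3/s/cm^2

46.4 cm^3/s/cm^2


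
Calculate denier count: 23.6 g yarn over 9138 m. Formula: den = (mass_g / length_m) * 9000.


Formula: den = (mass_g / length_m) * 9000
Substituting: den = (23.6 / 9138) * 9000
Intermediate: 23.6 / 9138 = 0.00258262 g/m
den = 0.00258262 * 9000 = 23.2 denier

23.2 denier


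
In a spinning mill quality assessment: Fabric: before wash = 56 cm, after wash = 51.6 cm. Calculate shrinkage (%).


Formula: Shrinkage% = ((L_before - L_after) / L_before) * 100
Step 1: Shrinkage = 56 - 51.6 = 4.4 cm
Step 2: Shrinkage% = (4.4 / 56) * 100
Step 3: Shrinkage% = 0.078571 * 100 = 7.8571% ≈ 7.9%

7.9%


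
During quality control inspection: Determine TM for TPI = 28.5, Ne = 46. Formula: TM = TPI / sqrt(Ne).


Formula: TM = TPI / sqrt(Ne)
Step 1: sqrt(Ne) = sqrt(46) = 6.7823
Step 2: TM = 28.5 / 6.7823 = 4.20

4.20 TM


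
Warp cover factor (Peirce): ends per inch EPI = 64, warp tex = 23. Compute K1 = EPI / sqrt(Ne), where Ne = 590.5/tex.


Formula: K1 = EPI / sqrt(Ne), with Ne = 590.5 / tex_warp
Step 1: Ne = 590.5 / 23 = 25.674
Step 2: sqrt(Ne) = sqrt(25.674) = 5.067
Step 3: K1 = 64 / 5.067 = 12.6

12.6


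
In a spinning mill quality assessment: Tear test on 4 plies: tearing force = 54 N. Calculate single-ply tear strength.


Formula: Per-ply strength = Total force / Number of plies
Per-ply = 54 N / 4
Per-ply = 13.5 N

13.5 N


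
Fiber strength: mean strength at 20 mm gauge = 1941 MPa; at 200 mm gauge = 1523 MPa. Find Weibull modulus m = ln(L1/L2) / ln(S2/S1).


Formula: m = ln(L1/L2) / ln(S2/S1)
Step 1: ln(L1/L2) = ln(20/200) = -2.30259
Step 2: S2/S1 = 1523/1941 = 0.78465
Step 3: ln(S2/S1) = ln(0.78465) = -0.24252
Step 4: m = -2.30259 / -0.24252 = 9.49

9.49 (Weibull m)


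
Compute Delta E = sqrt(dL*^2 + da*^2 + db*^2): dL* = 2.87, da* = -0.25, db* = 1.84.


Formula: Delta E = sqrt(dL*^2 + da*^2 + db*^2)
Step 1: dL*^2 = 2.87^2 = 8.2369
Step 2: da*^2 = (-0.25)^2 = 0.0625
Step 3: db*^2 = 1.84^2 = 3.3856
Step 4: Sum = 8.2369 + 0.0625 + 3.3856 = 11.685
Step 5: Delta E = sqrt(11.685) = 3.42

3.42 Delta E


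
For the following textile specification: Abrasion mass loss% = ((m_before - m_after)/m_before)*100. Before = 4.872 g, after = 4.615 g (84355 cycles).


Formula: Mass loss% = ((m_before - m_after) / m_before) * 100
Step 1: Mass loss = 4.872 - 4.615 = 0.257 g
Step 2: Ratio = 0.257 / 4.872 = 0.0527504
Step 3: Mass loss% = 0.0527504 * 100 = 5.27504% ≈ 5.28%

5.28%


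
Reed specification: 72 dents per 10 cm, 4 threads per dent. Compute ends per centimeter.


Formula: EPC = (dents per 10 cm * ends per dent) / 10
Step 1: Total ends per 10 cm = 72 * 4 = 288
Step 2: EPC = 288 / 10 = 28.8 ends/cm

28.8 ends/cm


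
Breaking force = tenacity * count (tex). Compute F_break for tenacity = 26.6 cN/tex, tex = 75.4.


Formula: Breaking force = Tenacity * Linear density
F = 26.6 cN/tex * 75.4 tex
F = 2005.64 cN

2005.64 cN


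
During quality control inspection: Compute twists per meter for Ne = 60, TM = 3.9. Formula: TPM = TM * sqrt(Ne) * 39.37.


Formula: TPM = TM * sqrt(Ne) * 39.37
Step 1: sqrt(Ne) = sqrt(60) = 7.746
Step 2: TM * sqrt(Ne) = 3.9 * 7.746 = 30.2094
Step 3: TPM = 30.2094 * 39.37 = 1189 twists/m

1189 twists/m


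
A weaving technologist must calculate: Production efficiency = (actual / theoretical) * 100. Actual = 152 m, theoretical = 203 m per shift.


Formula: Efficiency% = (Actual output / Theoretical output) * 100
Efficiency% = (152 / 203) * 100
Efficiency% = 0.748768 * 100 = 74.8768% ≈ 74.9%

74.9%


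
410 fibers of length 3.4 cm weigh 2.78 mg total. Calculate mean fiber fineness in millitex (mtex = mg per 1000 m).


Formula: fineness (mtex) = mass (mg) / total length (km) = (mass_mg / total_length_m) * 1000
Step 1: Convert fiber length: 3.4 cm = 0.034 m
Step 2: Total fiber length = 410 * 0.034 = 13.94 m
Step 3: Linear density = 2.78 mg / 13.94 m = 0.1994 mg/m
Step 4: fineness = 0.1994 * 1000 = 199.4 mtex

199.4 mtex


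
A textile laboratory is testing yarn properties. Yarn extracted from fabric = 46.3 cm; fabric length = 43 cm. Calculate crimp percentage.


Formula: Crimp% = ((L_yarn - L_fabric) / L_fabric) * 100
Step 1: Extension = 46.3 - 43 = 3.3 cm
Step 2: Crimp% = (3.3 / 43) * 100
Step 3: Crimp% = 0.076744 * 100 = 7.6744% ≈ 7.7%

7.7%


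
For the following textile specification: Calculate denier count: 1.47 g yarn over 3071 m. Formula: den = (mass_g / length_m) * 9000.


Formula: den = (mass_g / length_m) * 9000
Substituting: den = (1.47 / 3071) * 9000
Intermediate: 1.47 / 3071 = 0.00047867 g/m
den = 0.00047867 * 9000 = 4.3 denier

4.3 denier


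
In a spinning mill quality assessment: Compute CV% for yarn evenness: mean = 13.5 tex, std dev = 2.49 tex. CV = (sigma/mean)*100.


Formula: CV% = (standard deviation / mean) * 100
Step 1: Ratio = 2.49 / 13.5 = 0.184444
Step 2: CV% = 0.184444 * 100 = 18.4444% ≈ 18.4%

18.4%


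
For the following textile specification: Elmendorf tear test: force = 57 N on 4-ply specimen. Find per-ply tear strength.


Formula: Per-ply strength = Total force / Number of plies
Per-ply = 57 N / 4
Per-ply = 14.25 N

14.25 N


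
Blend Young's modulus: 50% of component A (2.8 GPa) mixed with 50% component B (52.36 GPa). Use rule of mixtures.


Formula: Blend property = (fraction_A * property_A) + (fraction_B * property_B)
Step 1: Contribution A = 50/100 * 2.8 GPa = 1.4 GPa
Step 2: Contribution B = 50/100 * 52.36 GPa = 26.18 GPa
Step 3: Blend Young's modulus = 1.4 + 26.18 = 27.58 GPa

27.58 GPa


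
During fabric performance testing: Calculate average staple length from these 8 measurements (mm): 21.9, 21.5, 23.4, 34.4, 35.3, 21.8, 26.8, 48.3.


Formula: Mean = sum of lengths / count
Sum = 21.9 + 21.5 + 23.4 + 34.4 + 35.3 + 21.8 + 26.8 + 48.3
Sum = 233.4 mm
Mean = 233.4 / 8 = 29.18 mm

29.18 mm


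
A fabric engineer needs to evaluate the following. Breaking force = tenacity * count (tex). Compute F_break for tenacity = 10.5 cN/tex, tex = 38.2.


Formula: Breaking force = Tenacity * Linear density
F = 10.5 cN/tex * 38.2 tex
F = 401.10 cN

401.10 cN


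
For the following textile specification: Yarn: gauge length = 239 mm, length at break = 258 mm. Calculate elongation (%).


Formula: Elongation (%) = ((L_break - L0) / L0) * 100
Step 1: Extension = 258 - 239 = 19 mm
Step 2: Elongation = (19 / 239) * 100
Step 3: Elongation = 0.079498 * 100 = 7.9498% ≈ 7.9%

7.9%


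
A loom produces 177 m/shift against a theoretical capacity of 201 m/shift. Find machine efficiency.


Formula: Efficiency% = (Actual output / Theoretical output) * 100
Efficiency% = (177 / 201) * 100
Efficiency% = 0.880597 * 100 = 88.0597% ≈ 88.1%

88.1%


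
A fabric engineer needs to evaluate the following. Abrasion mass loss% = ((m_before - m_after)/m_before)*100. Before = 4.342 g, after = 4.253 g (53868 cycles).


Formula: Mass loss% = ((m_before - m_after) / m_before) * 100
Step 1: Mass loss = 4.342 - 4.253 = 0.089 g
Step 2: Ratio = 0.089 / 4.342 = 0.0204975
Step 3: Mass loss% = 0.0204975 * 100 = 2.04975% ≈ 2.05%

2.05%


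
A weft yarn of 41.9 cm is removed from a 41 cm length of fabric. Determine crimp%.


Formula: Crimp% = ((L_yarn - L_fabric) / L_fabric) * 100
Step 1: Extension = 41.9 - 41 = 0.9 cm
Step 2: Crimp% = (0.9 / 41) * 100
Step 3: Crimp% = 0.021951 * 100 = 2.1951% ≈ 2.2%

2.2%


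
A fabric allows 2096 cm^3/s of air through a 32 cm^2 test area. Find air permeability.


Formula: Air Permeability = Airflow / Test Area
AP = 2096 cm^3/s / 32 cm^2
AP = 65.5 cm^3/s/cm^2

65.5 cm^3/s/cm^2


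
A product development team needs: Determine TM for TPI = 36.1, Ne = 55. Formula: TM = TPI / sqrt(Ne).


Formula: TM = TPI / sqrt(Ne)
Step 1: sqrt(Ne) = sqrt(55) = 7.4162
Step 2: TM = 36.1 / 7.4162 = 4.87

4.87 TM


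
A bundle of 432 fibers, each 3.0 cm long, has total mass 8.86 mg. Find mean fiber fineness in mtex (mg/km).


Formula: fineness (mtex) = mass (mg) / total length (km) = (mass_mg / total_length_m) * 1000
Step 1: Convert fiber length: 3.0 cm = 0.03 m
Step 2: Total fiber length = 432 * 0.03 = 12.96 m
Step 3: Linear density = 8.86 mg / 12.96 m = 0.6836 mg/m
Step 4: fineness = 0.6836 * 1000 = 683.6 mtex

683.6 mtex


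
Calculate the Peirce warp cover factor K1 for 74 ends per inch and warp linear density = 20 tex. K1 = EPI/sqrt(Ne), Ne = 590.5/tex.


Formula: K1 = EPI / sqrt(Ne), with Ne = 590.5 / tex_warp
Step 1: Ne = 590.5 / 20 = 29.525
Step 2: sqrt(Ne) = sqrt(29.525) = 5.4337
Step 3: K1 = 74 / 5.4337 = 13.6

13.6


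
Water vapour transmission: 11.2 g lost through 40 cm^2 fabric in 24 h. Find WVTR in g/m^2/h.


Formula: WVTR = mass_loss / (area * time)
Step 1: Convert area: 40 cm^2 = 0.004 m^2
Step 2: WVTR = 11.2 g / (0.004 m^2 * 24 h)
Step 3: WVTR = 11.2 / 0.096 = 116.7 g/m^2/h

116.7 g/m^2/h


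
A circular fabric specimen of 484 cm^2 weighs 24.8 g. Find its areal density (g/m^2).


Formula: GSM = mass_g / area_m2
Step 1: Convert area: 484 cm^2 = 484 / 10000 = 0.0484 m^2
Step 2: GSM = 24.8 g / 0.0484 m^2 = 512.4 g/m^2

512.4 g/m^2


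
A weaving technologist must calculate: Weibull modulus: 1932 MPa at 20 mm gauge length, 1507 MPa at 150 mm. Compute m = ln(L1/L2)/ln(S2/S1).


Formula: m = ln(L1/L2) / ln(S2/S1)
Step 1: ln(L1/L2) = ln(20/150) = -2.01490
Step 2: S2/S1 = 1507/1932 = 0.78002
Step 3: ln(S2/S1) = ln(0.78002) = -0.24844
Step 4: m = -2.01490 / -0.24844 = 8.11

8.11 (Weibull m)


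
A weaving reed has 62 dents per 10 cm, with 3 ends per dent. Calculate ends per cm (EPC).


Formula: EPC = (dents per 10 cm * ends per dent) / 10
Step 1: Total ends per 10 cm = 62 * 3 = 186
Step 2: EPC = 186 / 10 = 18.6 ends/cm

18.6 ends/cm


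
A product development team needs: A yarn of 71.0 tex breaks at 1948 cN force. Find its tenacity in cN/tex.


Formula: Tenacity = Breaking force / Linear density
Tenacity = 1948 cN / 71.0 tex
Tenacity = 27.44 cN/tex

27.44 cN/tex


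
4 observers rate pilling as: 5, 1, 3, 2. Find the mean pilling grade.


Formula: Mean = sum / count
Sum = 5 + 1 + 3 + 2 = 11
Mean = 11 / 4 = 2.8

2.8


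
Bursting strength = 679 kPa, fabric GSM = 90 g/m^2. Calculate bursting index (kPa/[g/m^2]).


Formula: Bursting Index = Bursting Strength / Fabric GSM
BI = 679 kPa / 90 g/m^2
BI = 7.544 kPa/(g/m^2)

7.544 kPa/(g/m^2)


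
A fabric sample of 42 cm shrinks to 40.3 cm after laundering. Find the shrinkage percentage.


Formula: Shrinkage% = ((L_before - L_after) / L_before) * 100
Step 1: Shrinkage = 42 - 40.3 = 1.7 cm
Step 2: Shrinkage% = (1.7 / 42) * 100
Step 3: Shrinkage% = 0.040476 * 100 = 4.0476% ≈ 4.0%

4.0%


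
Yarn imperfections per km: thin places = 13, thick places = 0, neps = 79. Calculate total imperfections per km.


Formula: Total = thin places + thick places + neps
Total = 13 + 0 + 79
Total = 92 imperfections/km

92 imperfections/km


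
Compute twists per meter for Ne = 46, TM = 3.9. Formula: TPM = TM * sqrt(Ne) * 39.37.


Formula: TPM = TM * sqrt(Ne) * 39.37
Step 1: sqrt(Ne) = sqrt(46) = 6.7823
Step 2: TM * sqrt(Ne) = 3.9 * 6.7823 = 26.451
Step 3: TPM = 26.451 * 39.37 = 1041 twists/m

1041 twists/m
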